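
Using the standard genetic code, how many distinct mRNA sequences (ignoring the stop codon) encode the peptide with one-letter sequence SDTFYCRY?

Ser: 6 codons.
Asp: 2 codons.
Thr: 4 codons.
Phe: 2 codons.
Tyr: 2 codons.
Cys: 2 codons.
Arg: 6 codons.
Tyr: 2 codons.
6 × 2 × 4 × 2 × 2 × 2 × 6 × 2 = 4608.

4608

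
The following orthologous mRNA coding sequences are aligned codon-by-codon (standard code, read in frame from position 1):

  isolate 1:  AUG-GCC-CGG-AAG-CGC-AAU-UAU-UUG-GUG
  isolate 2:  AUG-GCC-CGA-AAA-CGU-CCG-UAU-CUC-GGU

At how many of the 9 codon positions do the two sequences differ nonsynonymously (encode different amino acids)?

Codon 1: AUG Met / AUG Met — identical.
Codon 2: GCC Ala / GCC Ala — identical.
Codon 3: CGG Arg / CGA Arg — synonymous.
Codon 4: AAG Lys / AAA Lys — synonymous.
Codon 5: CGC Arg / CGU Arg — synonymous.
Codon 6: AAU Asn / CCG Pro — nonsynonymous.
Codon 7: UAU Tyr / UAU Tyr — identical.
Codon 8: UUG Leu / CUC Leu — synonymous.
Codon 9: GUG Val / GGU Gly — nonsynonymous.
Nonsynonymous differences: 2.

2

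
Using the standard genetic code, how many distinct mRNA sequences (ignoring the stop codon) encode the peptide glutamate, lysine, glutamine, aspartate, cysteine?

Glu: 2 codons.
Lys: 2 codons.
Gln: 2 codons.
Asp: 2 codons.
Cys: 2 codons.
2 × 2 × 2 × 2 × 2 = 32.

32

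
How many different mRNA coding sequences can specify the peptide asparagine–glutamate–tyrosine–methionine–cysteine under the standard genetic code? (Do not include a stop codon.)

16

Asn: 2 codons.
Glu: 2 codons.
Tyr: 2 codons.
Met: 1 codon.
Cys: 2 codons.
2 × 2 × 2 × 1 × 2 = 16.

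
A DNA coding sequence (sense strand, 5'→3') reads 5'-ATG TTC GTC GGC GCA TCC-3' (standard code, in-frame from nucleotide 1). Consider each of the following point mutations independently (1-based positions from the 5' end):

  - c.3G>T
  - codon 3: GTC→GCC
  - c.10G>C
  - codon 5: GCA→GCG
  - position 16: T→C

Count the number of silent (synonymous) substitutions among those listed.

Codon 1: ATG (Met) → ATT (Ile) — missense.
Codon 3: GTC (Val) → GCC (Ala) — missense.
Codon 4: GGC (Gly) → CGC (Arg) — missense.
Codon 5: GCA (Ala) → GCG (Ala) — synonymous.
Codon 6: TCC (Ser) → CCC (Pro) — missense.
Synonymous: 1 of 5.

1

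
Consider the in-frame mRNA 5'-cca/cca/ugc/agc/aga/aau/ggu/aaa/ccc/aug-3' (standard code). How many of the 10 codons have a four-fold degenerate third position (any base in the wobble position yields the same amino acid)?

Codon 1 CCA (Pro): third position 4-fold.
Codon 2 CCA (Pro): third position 4-fold.
Codon 3 UGC (Cys): third position 2-fold.
Codon 4 AGC (Ser): third position 2-fold.
Codon 5 AGA (Arg): third position 2-fold.
Codon 6 AAU (Asn): third position 2-fold.
Codon 7 GGU (Gly): third position 4-fold.
Codon 8 AAA (Lys): third position 2-fold.
Codon 9 CCC (Pro): third position 4-fold.
Codon 10 AUG (Met): third position 1-fold.
Four-fold degenerate third positions: 4.

4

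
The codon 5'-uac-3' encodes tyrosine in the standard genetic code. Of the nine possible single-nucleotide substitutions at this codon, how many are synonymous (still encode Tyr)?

1

Position 1: none → 0 synonymous.
Position 2: none → 0 synonymous.
Position 3: UAU → 1 synonymous.
Total: 0 + 0 + 1 = 1.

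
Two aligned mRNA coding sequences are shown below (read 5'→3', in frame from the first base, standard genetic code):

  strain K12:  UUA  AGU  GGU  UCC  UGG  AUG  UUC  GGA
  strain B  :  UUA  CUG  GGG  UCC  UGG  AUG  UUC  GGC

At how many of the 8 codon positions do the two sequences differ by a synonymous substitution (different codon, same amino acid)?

Codon 1: UUA Leu / UUA Leu — identical.
Codon 2: AGU Ser / CUG Leu — nonsynonymous.
Codon 3: GGU Gly / GGG Gly — synonymous.
Codon 4: UCC Ser / UCC Ser — identical.
Codon 5: UGG Trp / UGG Trp — identical.
Codon 6: AUG Met / AUG Met — identical.
Codon 7: UUC Phe / UUC Phe — identical.
Codon 8: GGA Gly / GGC Gly — synonymous.
Synonymous differences: 2.

2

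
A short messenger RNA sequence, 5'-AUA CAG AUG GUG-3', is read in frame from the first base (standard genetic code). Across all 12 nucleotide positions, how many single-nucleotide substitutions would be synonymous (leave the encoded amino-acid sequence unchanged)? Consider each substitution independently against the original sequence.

6

Codon 1 (AUA, Ile): 2 synonymous substitutions.
Codon 2 (CAG, Gln): 1 synonymous substitution.
Codon 3 (AUG, Met): 0 synonymous substitutions.
Codon 4 (GUG, Val): 3 synonymous substitutions.
Total: 2 + 1 + 0 + 3 = 6.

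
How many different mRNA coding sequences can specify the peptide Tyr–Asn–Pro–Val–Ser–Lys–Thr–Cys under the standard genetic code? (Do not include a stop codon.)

Tyr: 2 codons.
Asn: 2 codons.
Pro: 4 codons.
Val: 4 codons.
Ser: 6 codons.
Lys: 2 codons.
Thr: 4 codons.
Cys: 2 codons.
2 × 2 × 4 × 4 × 6 × 2 × 4 × 2 = 6144.

6144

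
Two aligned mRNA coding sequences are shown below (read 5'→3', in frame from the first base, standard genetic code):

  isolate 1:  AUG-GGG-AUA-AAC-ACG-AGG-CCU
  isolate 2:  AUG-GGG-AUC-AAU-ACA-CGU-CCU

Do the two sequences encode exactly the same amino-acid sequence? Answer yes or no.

Codon 1: AUG Met / AUG Met — identical.
Codon 2: GGG Gly / GGG Gly — identical.
Codon 3: AUA Ile / AUC Ile — synonymous.
Codon 4: AAC Asn / AAU Asn — synonymous.
Codon 5: ACG Thr / ACA Thr — synonymous.
Codon 6: AGG Arg / CGU Arg — synonymous.
Codon 7: CCU Pro / CCU Pro — identical.
Nonsynonymous differences: 0 → same protein.

yes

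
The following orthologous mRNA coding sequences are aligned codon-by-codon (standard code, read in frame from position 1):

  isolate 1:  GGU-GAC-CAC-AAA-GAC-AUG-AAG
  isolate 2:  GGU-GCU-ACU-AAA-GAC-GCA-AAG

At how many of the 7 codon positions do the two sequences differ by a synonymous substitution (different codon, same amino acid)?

Codon 1: GGU Gly / GGU Gly — identical.
Codon 2: GAC Asp / GCU Ala — nonsynonymous.
Codon 3: CAC His / ACU Thr — nonsynonymous.
Codon 4: AAA Lys / AAA Lys — identical.
Codon 5: GAC Asp / GAC Asp — identical.
Codon 6: AUG Met / GCA Ala — nonsynonymous.
Codon 7: AAG Lys / AAG Lys — identical.
Synonymous differences: 0.

0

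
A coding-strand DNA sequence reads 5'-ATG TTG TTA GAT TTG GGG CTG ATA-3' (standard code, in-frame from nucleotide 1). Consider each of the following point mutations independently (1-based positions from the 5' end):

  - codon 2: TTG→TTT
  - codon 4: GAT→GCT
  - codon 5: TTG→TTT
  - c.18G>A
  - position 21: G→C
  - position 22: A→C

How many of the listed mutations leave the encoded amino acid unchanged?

Codon 2: TTG (Leu) → TTT (Phe) — missense.
Codon 4: GAT (Asp) → GCT (Ala) — missense.
Codon 5: TTG (Leu) → TTT (Phe) — missense.
Codon 6: GGG (Gly) → GGA (Gly) — synonymous.
Codon 7: CTG (Leu) → CTC (Leu) — synonymous.
Codon 8: ATA (Ile) → CTA (Leu) — missense.
Synonymous: 2 of 6.

2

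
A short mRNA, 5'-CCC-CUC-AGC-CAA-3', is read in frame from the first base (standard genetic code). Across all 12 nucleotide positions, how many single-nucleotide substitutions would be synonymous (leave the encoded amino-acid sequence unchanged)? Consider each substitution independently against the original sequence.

8

Codon 1 (CCC, Pro): 3 synonymous substitutions.
Codon 2 (CUC, Leu): 3 synonymous substitutions.
Codon 3 (AGC, Ser): 1 synonymous substitution.
Codon 4 (CAA, Gln): 1 synonymous substitution.
Total: 3 + 3 + 1 + 1 = 8.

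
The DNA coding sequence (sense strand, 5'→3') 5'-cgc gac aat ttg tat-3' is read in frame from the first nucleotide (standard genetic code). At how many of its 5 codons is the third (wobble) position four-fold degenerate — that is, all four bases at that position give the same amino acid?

Codon 1 CGC (Arg): third position 4-fold.
Codon 2 GAC (Asp): third position 2-fold.
Codon 3 AAT (Asn): third position 2-fold.
Codon 4 TTG (Leu): third position 2-fold.
Codon 5 TAT (Tyr): third position 2-fold.
Four-fold degenerate third positions: 1.

1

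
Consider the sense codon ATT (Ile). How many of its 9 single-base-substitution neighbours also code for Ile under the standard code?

Position 1: none → 0 synonymous.
Position 2: none → 0 synonymous.
Position 3: ATC, ATA → 2 synonymous.
Total: 0 + 0 + 2 = 2.

2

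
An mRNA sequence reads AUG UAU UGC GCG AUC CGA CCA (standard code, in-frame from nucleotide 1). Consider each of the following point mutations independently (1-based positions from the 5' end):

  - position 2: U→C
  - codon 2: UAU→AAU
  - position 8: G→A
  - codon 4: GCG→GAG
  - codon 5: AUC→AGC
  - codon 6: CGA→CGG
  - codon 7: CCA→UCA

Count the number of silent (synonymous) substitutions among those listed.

1

Codon 1: AUG (Met) → ACG (Thr) — missense.
Codon 2: UAU (Tyr) → AAU (Asn) — missense.
Codon 3: UGC (Cys) → UAC (Tyr) — missense.
Codon 4: GCG (Ala) → GAG (Glu) — missense.
Codon 5: AUC (Ile) → AGC (Ser) — missense.
Codon 6: CGA (Arg) → CGG (Arg) — synonymous.
Codon 7: CCA (Pro) → UCA (Ser) — missense.
Synonymous: 1 of 7.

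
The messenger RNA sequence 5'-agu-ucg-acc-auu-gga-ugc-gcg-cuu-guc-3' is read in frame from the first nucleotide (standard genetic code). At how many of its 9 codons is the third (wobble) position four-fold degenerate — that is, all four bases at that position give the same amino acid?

6

Codon 1 AGU (Ser): third position 2-fold.
Codon 2 UCG (Ser): third position 4-fold.
Codon 3 ACC (Thr): third position 4-fold.
Codon 4 AUU (Ile): third position 3-fold.
Codon 5 GGA (Gly): third position 4-fold.
Codon 6 UGC (Cys): third position 2-fold.
Codon 7 GCG (Ala): third position 4-fold.
Codon 8 CUU (Leu): third position 4-fold.
Codon 9 GUC (Val): third position 4-fold.
Four-fold degenerate third positions: 6.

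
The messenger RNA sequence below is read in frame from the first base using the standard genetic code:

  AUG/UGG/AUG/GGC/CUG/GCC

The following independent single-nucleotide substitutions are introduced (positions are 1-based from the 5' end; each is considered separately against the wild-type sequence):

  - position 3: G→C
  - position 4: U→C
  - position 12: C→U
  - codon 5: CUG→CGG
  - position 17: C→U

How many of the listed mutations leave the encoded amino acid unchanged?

1

Codon 1: AUG (Met) → AUC (Ile) — missense.
Codon 2: UGG (Trp) → CGG (Arg) — missense.
Codon 4: GGC (Gly) → GGU (Gly) — synonymous.
Codon 5: CUG (Leu) → CGG (Arg) — missense.
Codon 6: GCC (Ala) → GUC (Val) — missense.
Synonymous: 1 of 5.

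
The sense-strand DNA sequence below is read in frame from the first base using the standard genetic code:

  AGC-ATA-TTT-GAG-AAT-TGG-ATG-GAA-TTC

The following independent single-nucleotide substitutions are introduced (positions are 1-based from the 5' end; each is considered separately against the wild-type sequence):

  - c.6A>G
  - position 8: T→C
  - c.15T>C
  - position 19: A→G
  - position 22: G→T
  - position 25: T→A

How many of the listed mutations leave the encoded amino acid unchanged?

Codon 2: ATA (Ile) → ATG (Met) — missense.
Codon 3: TTT (Phe) → TCT (Ser) — missense.
Codon 5: AAT (Asn) → AAC (Asn) — synonymous.
Codon 7: ATG (Met) → GTG (Val) — missense.
Codon 8: GAA (Glu) → TAA (Stop) — nonsense.
Codon 9: TTC (Phe) → ATC (Ile) — missense.
Synonymous: 1 of 6.

1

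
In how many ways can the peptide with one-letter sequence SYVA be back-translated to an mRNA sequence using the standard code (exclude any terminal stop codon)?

Ser: 6 codons.
Tyr: 2 codons.
Val: 4 codons.
Ala: 4 codons.
6 × 2 × 4 × 4 = 192.

192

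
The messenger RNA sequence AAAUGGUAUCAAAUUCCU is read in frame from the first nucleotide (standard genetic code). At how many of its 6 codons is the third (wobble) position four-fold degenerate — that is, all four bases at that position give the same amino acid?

1

Codon 1 AAA (Lys): third position 2-fold.
Codon 2 UGG (Trp): third position 1-fold.
Codon 3 UAU (Tyr): third position 2-fold.
Codon 4 CAA (Gln): third position 2-fold.
Codon 5 AUU (Ile): third position 3-fold.
Codon 6 CCU (Pro): third position 4-fold.
Four-fold degenerate third positions: 1.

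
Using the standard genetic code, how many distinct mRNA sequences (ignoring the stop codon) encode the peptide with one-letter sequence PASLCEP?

9216

Pro: 4 codons.
Ala: 4 codons.
Ser: 6 codons.
Leu: 6 codons.
Cys: 2 codons.
Glu: 2 codons.
Pro: 4 codons.
4 × 4 × 6 × 6 × 2 × 2 × 4 = 9216.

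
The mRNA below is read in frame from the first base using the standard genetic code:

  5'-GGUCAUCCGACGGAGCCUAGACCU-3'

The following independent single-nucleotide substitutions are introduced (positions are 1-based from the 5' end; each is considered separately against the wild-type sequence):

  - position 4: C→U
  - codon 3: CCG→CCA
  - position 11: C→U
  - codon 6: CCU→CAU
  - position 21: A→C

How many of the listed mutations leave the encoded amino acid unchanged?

1

Codon 2: CAU (His) → UAU (Tyr) — missense.
Codon 3: CCG (Pro) → CCA (Pro) — synonymous.
Codon 4: ACG (Thr) → AUG (Met) — missense.
Codon 6: CCU (Pro) → CAU (His) — missense.
Codon 7: AGA (Arg) → AGC (Ser) — missense.
Synonymous: 1 of 5.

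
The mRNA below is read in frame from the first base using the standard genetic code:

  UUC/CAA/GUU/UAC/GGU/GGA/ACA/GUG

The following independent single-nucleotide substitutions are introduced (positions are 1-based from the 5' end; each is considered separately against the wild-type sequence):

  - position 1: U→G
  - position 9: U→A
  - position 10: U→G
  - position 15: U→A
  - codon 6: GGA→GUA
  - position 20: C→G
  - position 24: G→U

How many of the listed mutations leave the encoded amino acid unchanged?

3

Codon 1: UUC (Phe) → GUC (Val) — missense.
Codon 3: GUU (Val) → GUA (Val) — synonymous.
Codon 4: UAC (Tyr) → GAC (Asp) — missense.
Codon 5: GGU (Gly) → GGA (Gly) — synonymous.
Codon 6: GGA (Gly) → GUA (Val) — missense.
Codon 7: ACA (Thr) → AGA (Arg) — missense.
Codon 8: GUG (Val) → GUU (Val) — synonymous.
Synonymous: 3 of 7.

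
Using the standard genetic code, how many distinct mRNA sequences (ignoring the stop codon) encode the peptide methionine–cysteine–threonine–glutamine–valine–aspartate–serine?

768

Met: 1 codon.
Cys: 2 codons.
Thr: 4 codons.
Gln: 2 codons.
Val: 4 codons.
Asp: 2 codons.
Ser: 6 codons.
1 × 2 × 4 × 2 × 4 × 2 × 6 = 768.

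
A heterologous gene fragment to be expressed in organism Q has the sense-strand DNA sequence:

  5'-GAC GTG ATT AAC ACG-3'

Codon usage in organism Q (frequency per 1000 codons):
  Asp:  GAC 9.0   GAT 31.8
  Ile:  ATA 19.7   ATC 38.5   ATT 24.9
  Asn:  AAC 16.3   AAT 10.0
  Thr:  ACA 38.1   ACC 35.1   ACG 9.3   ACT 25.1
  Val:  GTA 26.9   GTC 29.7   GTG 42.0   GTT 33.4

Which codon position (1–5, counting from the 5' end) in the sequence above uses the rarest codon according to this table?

Codon 1 GAC (Asp): 9.0 per 1000.
Codon 2 GTG (Val): 42.0 per 1000.
Codon 3 ATT (Ile): 24.9 per 1000.
Codon 4 AAC (Asn): 16.3 per 1000.
Codon 5 ACG (Thr): 9.3 per 1000.
Lowest frequency is 9.0 at codon 1.

1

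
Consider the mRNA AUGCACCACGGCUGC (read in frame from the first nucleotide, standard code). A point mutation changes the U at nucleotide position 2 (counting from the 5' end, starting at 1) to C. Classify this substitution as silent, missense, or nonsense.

missense

Position 2 falls in codon 1: AUG → Met.
After the substitution the codon is ACG → Thr.
Met ≠ Thr, so this is a missense mutation.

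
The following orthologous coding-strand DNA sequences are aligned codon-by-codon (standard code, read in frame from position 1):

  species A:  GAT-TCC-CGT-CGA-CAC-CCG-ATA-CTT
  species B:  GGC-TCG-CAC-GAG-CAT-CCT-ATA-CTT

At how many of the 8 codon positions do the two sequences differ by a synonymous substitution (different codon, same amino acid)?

3

Codon 1: GAT Asp / GGC Gly — nonsynonymous.
Codon 2: TCC Ser / TCG Ser — synonymous.
Codon 3: CGT Arg / CAC His — nonsynonymous.
Codon 4: CGA Arg / GAG Glu — nonsynonymous.
Codon 5: CAC His / CAT His — synonymous.
Codon 6: CCG Pro / CCT Pro — synonymous.
Codon 7: ATA Ile / ATA Ile — identical.
Codon 8: CTT Leu / CTT Leu — identical.
Synonymous differences: 3.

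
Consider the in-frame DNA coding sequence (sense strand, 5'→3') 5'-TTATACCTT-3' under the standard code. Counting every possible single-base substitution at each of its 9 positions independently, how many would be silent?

6

Codon 1 (TTA, Leu): 2 synonymous substitutions.
Codon 2 (TAC, Tyr): 1 synonymous substitution.
Codon 3 (CTT, Leu): 3 synonymous substitutions.
Total: 2 + 1 + 3 = 6.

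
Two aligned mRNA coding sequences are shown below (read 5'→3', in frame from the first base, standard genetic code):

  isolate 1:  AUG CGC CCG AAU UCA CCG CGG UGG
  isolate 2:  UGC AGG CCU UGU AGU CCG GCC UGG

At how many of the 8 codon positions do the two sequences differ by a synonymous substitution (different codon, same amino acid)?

3

Codon 1: AUG Met / UGC Cys — nonsynonymous.
Codon 2: CGC Arg / AGG Arg — synonymous.
Codon 3: CCG Pro / CCU Pro — synonymous.
Codon 4: AAU Asn / UGU Cys — nonsynonymous.
Codon 5: UCA Ser / AGU Ser — synonymous.
Codon 6: CCG Pro / CCG Pro — identical.
Codon 7: CGG Arg / GCC Ala — nonsynonymous.
Codon 8: UGG Trp / UGG Trp — identical.
Synonymous differences: 3.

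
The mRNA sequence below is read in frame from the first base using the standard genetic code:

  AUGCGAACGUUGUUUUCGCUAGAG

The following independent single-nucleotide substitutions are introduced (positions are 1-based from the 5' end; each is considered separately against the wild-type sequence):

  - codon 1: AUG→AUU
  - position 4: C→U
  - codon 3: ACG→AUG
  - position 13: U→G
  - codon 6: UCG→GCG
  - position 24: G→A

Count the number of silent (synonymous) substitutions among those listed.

Codon 1: AUG (Met) → AUU (Ile) — missense.
Codon 2: CGA (Arg) → UGA (Stop) — nonsense.
Codon 3: ACG (Thr) → AUG (Met) — missense.
Codon 5: UUU (Phe) → GUU (Val) — missense.
Codon 6: UCG (Ser) → GCG (Ala) — missense.
Codon 8: GAG (Glu) → GAA (Glu) — synonymous.
Synonymous: 1 of 6.

1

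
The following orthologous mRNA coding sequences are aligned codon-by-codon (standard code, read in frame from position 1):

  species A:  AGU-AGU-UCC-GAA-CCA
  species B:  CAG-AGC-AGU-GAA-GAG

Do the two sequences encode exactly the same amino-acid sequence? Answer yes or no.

no

Codon 1: AGU Ser / CAG Gln — nonsynonymous.
Codon 2: AGU Ser / AGC Ser — synonymous.
Codon 3: UCC Ser / AGU Ser — synonymous.
Codon 4: GAA Glu / GAA Glu — identical.
Codon 5: CCA Pro / GAG Glu — nonsynonymous.
Nonsynonymous differences: 2 → different protein.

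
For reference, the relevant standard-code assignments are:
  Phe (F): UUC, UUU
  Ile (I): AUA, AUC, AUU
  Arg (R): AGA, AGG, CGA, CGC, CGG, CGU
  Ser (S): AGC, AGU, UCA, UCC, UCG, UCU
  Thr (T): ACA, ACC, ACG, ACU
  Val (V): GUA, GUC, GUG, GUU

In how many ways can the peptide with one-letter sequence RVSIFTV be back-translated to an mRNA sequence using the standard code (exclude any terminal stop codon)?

Arg: 6 codons.
Val: 4 codons.
Ser: 6 codons.
Ile: 3 codons.
Phe: 2 codons.
Thr: 4 codons.
Val: 4 codons.
6 × 4 × 6 × 3 × 2 × 4 × 4 = 13824.

13824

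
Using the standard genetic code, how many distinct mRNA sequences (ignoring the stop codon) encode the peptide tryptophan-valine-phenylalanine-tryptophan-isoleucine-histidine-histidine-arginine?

Trp: 1 codon.
Val: 4 codons.
Phe: 2 codons.
Trp: 1 codon.
Ile: 3 codons.
His: 2 codons.
His: 2 codons.
Arg: 6 codons.
1 × 4 × 2 × 1 × 3 × 2 × 2 × 6 = 576.

576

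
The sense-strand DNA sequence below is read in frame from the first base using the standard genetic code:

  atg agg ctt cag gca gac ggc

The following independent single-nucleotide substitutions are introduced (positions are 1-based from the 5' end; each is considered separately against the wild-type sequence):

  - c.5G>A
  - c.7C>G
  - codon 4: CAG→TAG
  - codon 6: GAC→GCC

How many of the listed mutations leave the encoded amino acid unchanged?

0

Codon 2: AGG (Arg) → AAG (Lys) — missense.
Codon 3: CTT (Leu) → GTT (Val) — missense.
Codon 4: CAG (Gln) → TAG (Stop) — nonsense.
Codon 6: GAC (Asp) → GCC (Ala) — missense.
Synonymous: 0 of 4.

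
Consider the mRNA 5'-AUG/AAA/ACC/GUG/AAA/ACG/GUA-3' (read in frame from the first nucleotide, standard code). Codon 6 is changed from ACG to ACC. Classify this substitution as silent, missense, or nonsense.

Position 18 falls in codon 6: ACG → Thr.
After the substitution the codon is ACC → Thr.
Both encode Thr, so the change is synonymous.

silent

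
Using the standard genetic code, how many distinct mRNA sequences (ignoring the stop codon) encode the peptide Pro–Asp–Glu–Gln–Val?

Pro: 4 codons.
Asp: 2 codons.
Glu: 2 codons.
Gln: 2 codons.
Val: 4 codons.
4 × 2 × 2 × 2 × 4 = 128.

128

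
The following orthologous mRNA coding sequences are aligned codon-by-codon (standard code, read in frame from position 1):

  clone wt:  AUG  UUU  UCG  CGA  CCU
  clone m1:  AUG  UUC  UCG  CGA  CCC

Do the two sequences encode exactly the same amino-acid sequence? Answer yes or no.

Codon 1: AUG Met / AUG Met — identical.
Codon 2: UUU Phe / UUC Phe — synonymous.
Codon 3: UCG Ser / UCG Ser — identical.
Codon 4: CGA Arg / CGA Arg — identical.
Codon 5: CCU Pro / CCC Pro — synonymous.
Nonsynonymous differences: 0 → same protein.

yes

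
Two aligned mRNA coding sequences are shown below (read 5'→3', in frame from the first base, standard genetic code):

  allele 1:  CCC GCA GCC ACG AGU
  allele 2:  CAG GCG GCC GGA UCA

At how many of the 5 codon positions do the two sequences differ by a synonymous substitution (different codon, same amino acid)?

Codon 1: CCC Pro / CAG Gln — nonsynonymous.
Codon 2: GCA Ala / GCG Ala — synonymous.
Codon 3: GCC Ala / GCC Ala — identical.
Codon 4: ACG Thr / GGA Gly — nonsynonymous.
Codon 5: AGU Ser / UCA Ser — synonymous.
Synonymous differences: 2.

2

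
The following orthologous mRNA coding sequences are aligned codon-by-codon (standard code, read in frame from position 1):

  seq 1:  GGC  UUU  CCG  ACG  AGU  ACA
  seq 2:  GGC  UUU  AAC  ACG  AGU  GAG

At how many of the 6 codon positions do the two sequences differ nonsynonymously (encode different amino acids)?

Codon 1: GGC Gly / GGC Gly — identical.
Codon 2: UUU Phe / UUU Phe — identical.
Codon 3: CCG Pro / AAC Asn — nonsynonymous.
Codon 4: ACG Thr / ACG Thr — identical.
Codon 5: AGU Ser / AGU Ser — identical.
Codon 6: ACA Thr / GAG Glu — nonsynonymous.
Nonsynonymous differences: 2.

2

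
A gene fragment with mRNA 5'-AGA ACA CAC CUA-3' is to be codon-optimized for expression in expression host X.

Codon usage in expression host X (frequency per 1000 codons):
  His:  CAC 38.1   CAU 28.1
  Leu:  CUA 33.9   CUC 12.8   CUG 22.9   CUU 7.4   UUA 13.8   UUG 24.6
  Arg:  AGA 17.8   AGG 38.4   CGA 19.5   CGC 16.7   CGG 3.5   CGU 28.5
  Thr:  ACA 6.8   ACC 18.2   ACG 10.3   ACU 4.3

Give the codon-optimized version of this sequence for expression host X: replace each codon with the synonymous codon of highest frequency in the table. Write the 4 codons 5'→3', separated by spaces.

Codon 1 (Arg): best is AGG at 38.4.
Codon 2 (Thr): best is ACC at 18.2.
Codon 3 (His): best is CAC at 38.1.
Codon 4 (Leu): best is CUA at 33.9.

AGG ACC CAC CUA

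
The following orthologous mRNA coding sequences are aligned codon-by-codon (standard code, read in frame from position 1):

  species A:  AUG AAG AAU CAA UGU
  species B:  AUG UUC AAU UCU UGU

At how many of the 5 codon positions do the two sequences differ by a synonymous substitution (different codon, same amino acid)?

0

Codon 1: AUG Met / AUG Met — identical.
Codon 2: AAG Lys / UUC Phe — nonsynonymous.
Codon 3: AAU Asn / AAU Asn — identical.
Codon 4: CAA Gln / UCU Ser — nonsynonymous.
Codon 5: UGU Cys / UGU Cys — identical.
Synonymous differences: 0.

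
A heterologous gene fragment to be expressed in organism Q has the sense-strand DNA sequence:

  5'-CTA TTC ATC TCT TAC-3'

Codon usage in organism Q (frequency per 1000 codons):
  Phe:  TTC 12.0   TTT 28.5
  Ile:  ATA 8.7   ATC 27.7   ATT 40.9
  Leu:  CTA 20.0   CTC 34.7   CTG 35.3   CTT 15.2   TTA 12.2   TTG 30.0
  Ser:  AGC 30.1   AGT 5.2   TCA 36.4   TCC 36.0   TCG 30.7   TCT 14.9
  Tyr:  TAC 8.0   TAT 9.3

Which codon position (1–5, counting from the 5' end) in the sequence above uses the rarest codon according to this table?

Codon 1 CTA (Leu): 20.0 per 1000.
Codon 2 TTC (Phe): 12.0 per 1000.
Codon 3 ATC (Ile): 27.7 per 1000.
Codon 4 TCT (Ser): 14.9 per 1000.
Codon 5 TAC (Tyr): 8.0 per 1000.
Lowest frequency is 8.0 at codon 5.

5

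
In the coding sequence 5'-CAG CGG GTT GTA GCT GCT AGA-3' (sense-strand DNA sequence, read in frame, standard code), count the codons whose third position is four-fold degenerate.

Codon 1 CAG (Gln): third position 2-fold.
Codon 2 CGG (Arg): third position 4-fold.
Codon 3 GTT (Val): third position 4-fold.
Codon 4 GTA (Val): third position 4-fold.
Codon 5 GCT (Ala): third position 4-fold.
Codon 6 GCT (Ala): third position 4-fold.
Codon 7 AGA (Arg): third position 2-fold.
Four-fold degenerate third positions: 5.

5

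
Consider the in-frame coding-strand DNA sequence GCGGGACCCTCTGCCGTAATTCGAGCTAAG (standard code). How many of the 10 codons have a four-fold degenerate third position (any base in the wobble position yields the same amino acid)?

8

Codon 1 GCG (Ala): third position 4-fold.
Codon 2 GGA (Gly): third position 4-fold.
Codon 3 CCC (Pro): third position 4-fold.
Codon 4 TCT (Ser): third position 4-fold.
Codon 5 GCC (Ala): third position 4-fold.
Codon 6 GTA (Val): third position 4-fold.
Codon 7 ATT (Ile): third position 3-fold.
Codon 8 CGA (Arg): third position 4-fold.
Codon 9 GCT (Ala): third position 4-fold.
Codon 10 AAG (Lys): third position 2-fold.
Four-fold degenerate third positions: 8.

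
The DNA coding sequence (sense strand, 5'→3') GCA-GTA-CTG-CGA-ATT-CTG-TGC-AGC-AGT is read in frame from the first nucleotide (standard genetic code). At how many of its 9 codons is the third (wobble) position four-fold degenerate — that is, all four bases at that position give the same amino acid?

5

Codon 1 GCA (Ala): third position 4-fold.
Codon 2 GTA (Val): third position 4-fold.
Codon 3 CTG (Leu): third position 4-fold.
Codon 4 CGA (Arg): third position 4-fold.
Codon 5 ATT (Ile): third position 3-fold.
Codon 6 CTG (Leu): third position 4-fold.
Codon 7 TGC (Cys): third position 2-fold.
Codon 8 AGC (Ser): third position 2-fold.
Codon 9 AGT (Ser): third position 2-fold.
Four-fold degenerate third positions: 5.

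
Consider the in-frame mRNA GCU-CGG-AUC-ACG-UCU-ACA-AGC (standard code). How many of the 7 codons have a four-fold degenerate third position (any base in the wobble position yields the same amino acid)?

Codon 1 GCU (Ala): third position 4-fold.
Codon 2 CGG (Arg): third position 4-fold.
Codon 3 AUC (Ile): third position 3-fold.
Codon 4 ACG (Thr): third position 4-fold.
Codon 5 UCU (Ser): third position 4-fold.
Codon 6 ACA (Thr): third position 4-fold.
Codon 7 AGC (Ser): third position 2-fold.
Four-fold degenerate third positions: 5.

5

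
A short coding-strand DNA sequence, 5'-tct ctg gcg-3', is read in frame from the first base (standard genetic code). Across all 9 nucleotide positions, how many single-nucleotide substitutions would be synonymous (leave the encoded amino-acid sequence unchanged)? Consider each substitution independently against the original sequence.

Codon 1 (TCT, Ser): 3 synonymous substitutions.
Codon 2 (CTG, Leu): 4 synonymous substitutions.
Codon 3 (GCG, Ala): 3 synonymous substitutions.
Total: 3 + 4 + 3 = 10.

10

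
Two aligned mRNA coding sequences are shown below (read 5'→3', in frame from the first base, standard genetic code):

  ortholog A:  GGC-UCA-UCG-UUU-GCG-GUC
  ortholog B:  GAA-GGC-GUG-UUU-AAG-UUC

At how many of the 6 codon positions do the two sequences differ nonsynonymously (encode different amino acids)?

Codon 1: GGC Gly / GAA Glu — nonsynonymous.
Codon 2: UCA Ser / GGC Gly — nonsynonymous.
Codon 3: UCG Ser / GUG Val — nonsynonymous.
Codon 4: UUU Phe / UUU Phe — identical.
Codon 5: GCG Ala / AAG Lys — nonsynonymous.
Codon 6: GUC Val / UUC Phe — nonsynonymous.
Nonsynonymous differences: 5.

5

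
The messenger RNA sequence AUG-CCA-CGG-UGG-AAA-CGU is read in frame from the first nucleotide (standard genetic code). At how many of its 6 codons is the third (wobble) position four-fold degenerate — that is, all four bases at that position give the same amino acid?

3

Codon 1 AUG (Met): third position 1-fold.
Codon 2 CCA (Pro): third position 4-fold.
Codon 3 CGG (Arg): third position 4-fold.
Codon 4 UGG (Trp): third position 1-fold.
Codon 5 AAA (Lys): third position 2-fold.
Codon 6 CGU (Arg): third position 4-fold.
Four-fold degenerate third positions: 3.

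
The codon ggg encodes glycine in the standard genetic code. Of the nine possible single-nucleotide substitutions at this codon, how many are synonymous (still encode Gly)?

Position 1: none → 0 synonymous.
Position 2: none → 0 synonymous.
Position 3: GGT, GGC, GGA → 3 synonymous.
Total: 0 + 0 + 3 = 3.

3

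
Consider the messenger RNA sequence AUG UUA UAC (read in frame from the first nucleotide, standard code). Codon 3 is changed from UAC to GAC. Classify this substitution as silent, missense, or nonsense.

missense

Position 7 falls in codon 3: UAC → Tyr.
After the substitution the codon is GAC → Asp.
Tyr ≠ Asp, so this is a missense mutation.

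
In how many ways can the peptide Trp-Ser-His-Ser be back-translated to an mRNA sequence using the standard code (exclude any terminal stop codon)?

72

Trp: 1 codon.
Ser: 6 codons.
His: 2 codons.
Ser: 6 codons.
1 × 6 × 2 × 6 = 72.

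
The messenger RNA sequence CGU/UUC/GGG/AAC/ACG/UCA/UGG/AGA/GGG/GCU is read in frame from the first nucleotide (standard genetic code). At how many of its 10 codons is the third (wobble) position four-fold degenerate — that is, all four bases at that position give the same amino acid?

6

Codon 1 CGU (Arg): third position 4-fold.
Codon 2 UUC (Phe): third position 2-fold.
Codon 3 GGG (Gly): third position 4-fold.
Codon 4 AAC (Asn): third position 2-fold.
Codon 5 ACG (Thr): third position 4-fold.
Codon 6 UCA (Ser): third position 4-fold.
Codon 7 UGG (Trp): third position 1-fold.
Codon 8 AGA (Arg): third position 2-fold.
Codon 9 GGG (Gly): third position 4-fold.
Codon 10 GCU (Ala): third position 4-fold.
Four-fold degenerate third positions: 6.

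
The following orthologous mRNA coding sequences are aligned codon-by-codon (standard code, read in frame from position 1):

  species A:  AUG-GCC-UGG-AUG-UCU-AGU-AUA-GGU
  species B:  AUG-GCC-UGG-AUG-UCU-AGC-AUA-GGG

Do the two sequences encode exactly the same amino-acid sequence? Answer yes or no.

Codon 1: AUG Met / AUG Met — identical.
Codon 2: GCC Ala / GCC Ala — identical.
Codon 3: UGG Trp / UGG Trp — identical.
Codon 4: AUG Met / AUG Met — identical.
Codon 5: UCU Ser / UCU Ser — identical.
Codon 6: AGU Ser / AGC Ser — synonymous.
Codon 7: AUA Ile / AUA Ile — identical.
Codon 8: GGU Gly / GGG Gly — synonymous.
Nonsynonymous differences: 0 → same protein.

yes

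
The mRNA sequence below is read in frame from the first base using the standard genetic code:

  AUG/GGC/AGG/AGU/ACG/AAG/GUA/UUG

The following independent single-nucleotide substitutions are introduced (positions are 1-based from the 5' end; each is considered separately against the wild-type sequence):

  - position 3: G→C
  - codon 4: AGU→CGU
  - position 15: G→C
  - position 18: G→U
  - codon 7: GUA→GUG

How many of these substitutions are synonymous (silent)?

Codon 1: AUG (Met) → AUC (Ile) — missense.
Codon 4: AGU (Ser) → CGU (Arg) — missense.
Codon 5: ACG (Thr) → ACC (Thr) — synonymous.
Codon 6: AAG (Lys) → AAU (Asn) — missense.
Codon 7: GUA (Val) → GUG (Val) — synonymous.
Synonymous: 2 of 5.

2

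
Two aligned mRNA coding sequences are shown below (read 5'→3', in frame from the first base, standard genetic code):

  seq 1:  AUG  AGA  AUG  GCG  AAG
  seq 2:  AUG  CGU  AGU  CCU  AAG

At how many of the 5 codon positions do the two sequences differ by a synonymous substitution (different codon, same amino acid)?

1

Codon 1: AUG Met / AUG Met — identical.
Codon 2: AGA Arg / CGU Arg — synonymous.
Codon 3: AUG Met / AGU Ser — nonsynonymous.
Codon 4: GCG Ala / CCU Pro — nonsynonymous.
Codon 5: AAG Lys / AAG Lys — identical.
Synonymous differences: 1.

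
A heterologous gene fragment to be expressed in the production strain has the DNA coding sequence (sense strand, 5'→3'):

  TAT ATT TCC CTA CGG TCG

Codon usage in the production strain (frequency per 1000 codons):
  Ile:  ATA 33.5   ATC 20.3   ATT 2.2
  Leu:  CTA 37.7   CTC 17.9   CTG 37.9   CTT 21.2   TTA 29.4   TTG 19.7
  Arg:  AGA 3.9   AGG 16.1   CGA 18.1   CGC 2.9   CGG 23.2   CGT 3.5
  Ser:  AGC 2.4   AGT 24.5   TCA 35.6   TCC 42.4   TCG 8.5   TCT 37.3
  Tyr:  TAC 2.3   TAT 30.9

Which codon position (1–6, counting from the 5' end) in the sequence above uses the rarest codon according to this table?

2

Codon 1 TAT (Tyr): 30.9 per 1000.
Codon 2 ATT (Ile): 2.2 per 1000.
Codon 3 TCC (Ser): 42.4 per 1000.
Codon 4 CTA (Leu): 37.7 per 1000.
Codon 5 CGG (Arg): 23.2 per 1000.
Codon 6 TCG (Ser): 8.5 per 1000.
Lowest frequency is 2.2 at codon 2.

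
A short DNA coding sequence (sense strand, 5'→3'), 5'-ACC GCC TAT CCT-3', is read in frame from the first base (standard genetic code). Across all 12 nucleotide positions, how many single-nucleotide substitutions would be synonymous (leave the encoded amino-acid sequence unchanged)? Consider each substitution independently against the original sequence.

10

Codon 1 (ACC, Thr): 3 synonymous substitutions.
Codon 2 (GCC, Ala): 3 synonymous substitutions.
Codon 3 (TAT, Tyr): 1 synonymous substitution.
Codon 4 (CCT, Pro): 3 synonymous substitutions.
Total: 3 + 3 + 1 + 3 = 10.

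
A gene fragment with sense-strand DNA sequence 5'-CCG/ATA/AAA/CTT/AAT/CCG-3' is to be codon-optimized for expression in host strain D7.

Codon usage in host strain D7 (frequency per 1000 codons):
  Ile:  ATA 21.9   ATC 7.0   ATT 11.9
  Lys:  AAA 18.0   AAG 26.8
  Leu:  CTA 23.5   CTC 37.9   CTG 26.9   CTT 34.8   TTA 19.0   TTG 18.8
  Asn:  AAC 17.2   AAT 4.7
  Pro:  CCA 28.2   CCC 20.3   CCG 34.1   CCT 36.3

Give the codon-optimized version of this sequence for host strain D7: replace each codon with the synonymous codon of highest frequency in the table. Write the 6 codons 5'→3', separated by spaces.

Codon 1 (Pro): best is CCT at 36.3.
Codon 2 (Ile): best is ATA at 21.9.
Codon 3 (Lys): best is AAG at 26.8.
Codon 4 (Leu): best is CTC at 37.9.
Codon 5 (Asn): best is AAC at 17.2.
Codon 6 (Pro): best is CCT at 36.3.

CCT ATA AAG CTC AAC CCT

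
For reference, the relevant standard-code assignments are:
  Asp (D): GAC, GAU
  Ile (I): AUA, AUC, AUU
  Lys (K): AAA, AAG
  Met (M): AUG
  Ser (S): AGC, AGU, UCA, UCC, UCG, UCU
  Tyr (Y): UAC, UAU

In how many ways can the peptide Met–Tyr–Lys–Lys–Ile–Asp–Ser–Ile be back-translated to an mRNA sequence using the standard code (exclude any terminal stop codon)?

Met: 1 codon.
Tyr: 2 codons.
Lys: 2 codons.
Lys: 2 codons.
Ile: 3 codons.
Asp: 2 codons.
Ser: 6 codons.
Ile: 3 codons.
1 × 2 × 2 × 2 × 3 × 2 × 6 × 3 = 864.

864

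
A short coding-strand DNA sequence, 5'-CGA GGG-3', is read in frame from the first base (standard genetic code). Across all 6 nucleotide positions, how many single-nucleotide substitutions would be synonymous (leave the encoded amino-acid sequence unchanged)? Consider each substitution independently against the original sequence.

Codon 1 (CGA, Arg): 4 synonymous substitutions.
Codon 2 (GGG, Gly): 3 synonymous substitutions.
Total: 4 + 3 = 7.

7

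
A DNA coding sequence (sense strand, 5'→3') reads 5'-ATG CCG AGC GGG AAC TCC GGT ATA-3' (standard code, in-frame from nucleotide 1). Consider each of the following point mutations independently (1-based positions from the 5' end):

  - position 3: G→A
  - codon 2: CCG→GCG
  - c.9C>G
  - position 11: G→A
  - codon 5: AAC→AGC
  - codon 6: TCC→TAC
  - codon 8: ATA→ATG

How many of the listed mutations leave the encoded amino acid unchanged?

Codon 1: ATG (Met) → ATA (Ile) — missense.
Codon 2: CCG (Pro) → GCG (Ala) — missense.
Codon 3: AGC (Ser) → AGG (Arg) — missense.
Codon 4: GGG (Gly) → GAG (Glu) — missense.
Codon 5: AAC (Asn) → AGC (Ser) — missense.
Codon 6: TCC (Ser) → TAC (Tyr) — missense.
Codon 8: ATA (Ile) → ATG (Met) — missense.
Synonymous: 0 of 7.

0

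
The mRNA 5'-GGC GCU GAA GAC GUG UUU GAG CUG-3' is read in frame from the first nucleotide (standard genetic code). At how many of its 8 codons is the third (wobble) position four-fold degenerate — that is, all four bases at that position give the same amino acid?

Codon 1 GGC (Gly): third position 4-fold.
Codon 2 GCU (Ala): third position 4-fold.
Codon 3 GAA (Glu): third position 2-fold.
Codon 4 GAC (Asp): third position 2-fold.
Codon 5 GUG (Val): third position 4-fold.
Codon 6 UUU (Phe): third position 2-fold.
Codon 7 GAG (Glu): third position 2-fold.
Codon 8 CUG (Leu): third position 4-fold.
Four-fold degenerate third positions: 4.

4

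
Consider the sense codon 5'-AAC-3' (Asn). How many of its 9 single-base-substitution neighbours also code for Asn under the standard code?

1

Position 1: none → 0 synonymous.
Position 2: none → 0 synonymous.
Position 3: AAU → 1 synonymous.
Total: 0 + 0 + 1 = 1.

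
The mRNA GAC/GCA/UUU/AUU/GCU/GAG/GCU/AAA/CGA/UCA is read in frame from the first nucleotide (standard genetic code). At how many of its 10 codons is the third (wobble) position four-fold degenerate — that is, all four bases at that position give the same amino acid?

Codon 1 GAC (Asp): third position 2-fold.
Codon 2 GCA (Ala): third position 4-fold.
Codon 3 UUU (Phe): third position 2-fold.
Codon 4 AUU (Ile): third position 3-fold.
Codon 5 GCU (Ala): third position 4-fold.
Codon 6 GAG (Glu): third position 2-fold.
Codon 7 GCU (Ala): third position 4-fold.
Codon 8 AAA (Lys): third position 2-fold.
Codon 9 CGA (Arg): third position 4-fold.
Codon 10 UCA (Ser): third position 4-fold.
Four-fold degenerate third positions: 5.

5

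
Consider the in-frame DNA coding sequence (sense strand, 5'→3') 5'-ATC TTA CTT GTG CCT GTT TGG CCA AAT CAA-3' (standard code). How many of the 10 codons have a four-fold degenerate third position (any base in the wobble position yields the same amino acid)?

Codon 1 ATC (Ile): third position 3-fold.
Codon 2 TTA (Leu): third position 2-fold.
Codon 3 CTT (Leu): third position 4-fold.
Codon 4 GTG (Val): third position 4-fold.
Codon 5 CCT (Pro): third position 4-fold.
Codon 6 GTT (Val): third position 4-fold.
Codon 7 TGG (Trp): third position 1-fold.
Codon 8 CCA (Pro): third position 4-fold.
Codon 9 AAT (Asn): third position 2-fold.
Codon 10 CAA (Gln): third position 2-fold.
Four-fold degenerate third positions: 5.

5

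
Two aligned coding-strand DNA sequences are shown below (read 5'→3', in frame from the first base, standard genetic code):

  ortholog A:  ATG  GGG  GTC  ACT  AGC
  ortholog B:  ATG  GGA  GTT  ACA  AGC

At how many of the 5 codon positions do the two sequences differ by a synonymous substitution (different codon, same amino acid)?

3

Codon 1: ATG Met / ATG Met — identical.
Codon 2: GGG Gly / GGA Gly — synonymous.
Codon 3: GTC Val / GTT Val — synonymous.
Codon 4: ACT Thr / ACA Thr — synonymous.
Codon 5: AGC Ser / AGC Ser — identical.
Synonymous differences: 3.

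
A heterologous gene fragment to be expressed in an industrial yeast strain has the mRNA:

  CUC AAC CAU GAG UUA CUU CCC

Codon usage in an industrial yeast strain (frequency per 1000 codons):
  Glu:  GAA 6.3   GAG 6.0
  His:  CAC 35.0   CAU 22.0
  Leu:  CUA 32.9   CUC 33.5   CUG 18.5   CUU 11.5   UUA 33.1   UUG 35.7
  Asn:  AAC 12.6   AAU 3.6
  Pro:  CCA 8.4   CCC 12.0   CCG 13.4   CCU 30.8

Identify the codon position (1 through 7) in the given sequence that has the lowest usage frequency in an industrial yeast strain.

Codon 1 CUC (Leu): 33.5 per 1000.
Codon 2 AAC (Asn): 12.6 per 1000.
Codon 3 CAU (His): 22.0 per 1000.
Codon 4 GAG (Glu): 6.0 per 1000.
Codon 5 UUA (Leu): 33.1 per 1000.
Codon 6 CUU (Leu): 11.5 per 1000.
Codon 7 CCC (Pro): 12.0 per 1000.
Lowest frequency is 6.0 at codon 4.

4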